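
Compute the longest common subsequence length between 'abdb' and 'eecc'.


DP table for LCS of 'abdb' and 'eecc':
       e  e  c  c
    0  0  0  0  0
  a 0  0  0  0  0
  b 0  0  0  0  0
  d 0  0  0  0  0
  b 0  0  0  0  0
LCS length = 0

0


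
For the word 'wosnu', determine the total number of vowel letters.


Scanning each character of 'wosnu':
  Position 1: 'w' -> consonant (running count: 0)
  Position 2: 'o' -> vowel (running count: 1)
  Position 3: 's' -> consonant (running count: 1)
  Position 4: 'n' -> consonant (running count: 1)
  Position 5: 'u' -> vowel (running count: 2)
Total vowels: 2

2


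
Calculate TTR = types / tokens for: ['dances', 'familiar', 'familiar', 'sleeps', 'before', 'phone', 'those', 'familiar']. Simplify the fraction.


Tokens: 8
Unique types: ('before', 'dances', 'familiar', 'phone', 'sleeps', 'those') = 6
TTR = 6/8
Simplify: divide both by 2 -> 3/4
TTR = 3/4

3/4


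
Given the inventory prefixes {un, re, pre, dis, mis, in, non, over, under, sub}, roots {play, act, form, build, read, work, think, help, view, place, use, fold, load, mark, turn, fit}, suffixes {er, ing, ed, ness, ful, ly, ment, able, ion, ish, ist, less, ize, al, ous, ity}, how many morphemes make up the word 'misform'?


Segmenting 'misform' against the inventory:
  'mis' -> prefix (morpheme 1)
  'form' -> root (morpheme 2)
Total morphemes: 2

2


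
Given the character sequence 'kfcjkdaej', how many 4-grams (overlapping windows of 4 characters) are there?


String 'kfcjkdaej' has length L = 9.
Number of overlapping n-grams = L - n + 1
Substituting: 9 - 4 + 1 = 6

6


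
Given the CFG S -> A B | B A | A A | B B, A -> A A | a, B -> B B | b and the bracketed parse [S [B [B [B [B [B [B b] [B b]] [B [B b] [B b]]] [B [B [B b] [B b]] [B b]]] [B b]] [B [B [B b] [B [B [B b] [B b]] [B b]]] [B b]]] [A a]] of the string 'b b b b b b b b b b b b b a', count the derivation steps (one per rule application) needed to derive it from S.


Every bracketed nonterminal node [X ...] in the tree is produced by exactly one rule application.
Reading the tree off as a leftmost derivation:
  Step 1: S  =>  B A   (applied S -> B A)
  Step 2: B A  =>  B B A   (applied B -> B B)
  Step 3: B B A  =>  B B B A   (applied B -> B B)
  Step 4: B B B A  =>  B B B B A   (applied B -> B B)
  Step 5: B B B B A  =>  B B B B B A   (applied B -> B B)
  Step 6: B B B B B A  =>  B B B B B B A   (applied B -> B B)
  Step 7: B B B B B B A  =>  b B B B B B A   (applied B -> b)
  Step 8: b B B B B B A  =>  b b B B B B A   (applied B -> b)
  Step 9: b b B B B B A  =>  b b B B B B B A   (applied B -> B B)
  Step 10: b b B B B B B A  =>  b b b B B B B A   (applied B -> b)
  Step 11: b b b B B B B A  =>  b b b b B B B A   (applied B -> b)
  Step 12: b b b b B B B A  =>  b b b b B B B B A   (applied B -> B B)
  Step 13: b b b b B B B B A  =>  b b b b B B B B B A   (applied B -> B B)
  Step 14: b b b b B B B B B A  =>  b b b b b B B B B A   (applied B -> b)
  Step 15: b b b b b B B B B A  =>  b b b b b b B B B A   (applied B -> b)
  Step 16: b b b b b b B B B A  =>  b b b b b b b B B A   (applied B -> b)
  Step 17: b b b b b b b B B A  =>  b b b b b b b b B A   (applied B -> b)
  Step 18: b b b b b b b b B A  =>  b b b b b b b b B B A   (applied B -> B B)
  Step 19: b b b b b b b b B B A  =>  b b b b b b b b B B B A   (applied B -> B B)
  Step 20: b b b b b b b b B B B A  =>  b b b b b b b b b B B A   (applied B -> b)
  Step 21: b b b b b b b b b B B A  =>  b b b b b b b b b B B B A   (applied B -> B B)
  Step 22: b b b b b b b b b B B B A  =>  b b b b b b b b b B B B B A   (applied B -> B B)
  Step 23: b b b b b b b b b B B B B A  =>  b b b b b b b b b b B B B A   (applied B -> b)
  Step 24: b b b b b b b b b b B B B A  =>  b b b b b b b b b b b B B A   (applied B -> b)
  Step 25: b b b b b b b b b b b B B A  =>  b b b b b b b b b b b b B A   (applied B -> b)
  Step 26: b b b b b b b b b b b b B A  =>  b b b b b b b b b b b b b A   (applied B -> b)
  Step 27: b b b b b b b b b b b b b A  =>  b b b b b b b b b b b b b a   (applied A -> a)
Final yield: b b b b b b b b b b b b b a
Total rewrite steps: 27

27


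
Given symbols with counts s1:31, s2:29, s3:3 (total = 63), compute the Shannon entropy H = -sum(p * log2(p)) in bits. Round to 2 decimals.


Computing entropy H = -sum(p_i * log2(p_i)):
  s1: p = 31/63 = 0.4921, -p*log2(p) = 0.5034
  s2: p = 29/63 = 0.4603, -p*log2(p) = 0.5152
  s3: p = 3/63 = 0.0476, -p*log2(p) = 0.2092
H = sum of terms = 1.2278
Rounded to 2 decimals: 1.23

1.23


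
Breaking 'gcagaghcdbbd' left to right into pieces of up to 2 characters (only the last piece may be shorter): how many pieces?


'gcagaghcdbbd' has 12 characters.
Chunking with max size 2:
  Chunk 1: 'gc' (positions 0-1)
  Chunk 2: 'ag' (positions 2-3)
  Chunk 3: 'ag' (positions 4-5)
  Chunk 4: 'hc' (positions 6-7)
  Chunk 5: 'db' (positions 8-9)
  Chunk 6: 'bd' (positions 10-11)
Total chunks: ceil(12 / 2) = 6

6


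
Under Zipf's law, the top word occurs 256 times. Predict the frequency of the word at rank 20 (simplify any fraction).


Zipf's law: freq(rank) = f1 / rank
f1 = 256, rank = 20
freq = 256 / 20
GCD(256, 20) = 4
Simplified: 64/5

64/5


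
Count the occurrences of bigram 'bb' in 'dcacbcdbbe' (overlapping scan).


Scanning 'dcacbcdbbe' for bigram 'bb':
  Position 0: 'dc' -> no
  Position 1: 'ca' -> no
  Position 2: 'ac' -> no
  Position 3: 'cb' -> no
  Position 4: 'bc' -> no
  Position 5: 'cd' -> no
  Position 6: 'db' -> no
  Position 7: 'bb' -> MATCH
  Position 8: 'be' -> no
Total matches: 1

1


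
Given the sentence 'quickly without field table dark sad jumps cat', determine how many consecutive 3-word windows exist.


Word trigrams from [8] words:
  Trigram 1: (quickly without field)
  Trigram 2: (without field table)
  Trigram 3: (field table dark)
  Trigram 4: (table dark sad)
  Trigram 5: (dark sad jumps)
  Trigram 6: (sad jumps cat)
Total word trigrams: 8 - 2 = 6

6


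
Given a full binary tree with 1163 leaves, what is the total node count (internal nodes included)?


Leaf nodes (terminals): 1163
Internal nodes = n - 1 = 1163 - 1 = 1162
Total = leaves + internal = 1163 + 1162 = 2325

2325


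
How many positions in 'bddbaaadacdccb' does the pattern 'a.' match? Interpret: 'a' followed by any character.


Pattern: a. means 'a' followed by any character.
Scanning 'bddbaaadacdccb' position-by-position:
  Pos 0: window 'bd' -> no
  Pos 1: window 'dd' -> no
  Pos 2: window 'db' -> no
  Pos 3: window 'ba' -> no
  Pos 4: window 'aa' -> MATCH
  Pos 5: window 'aa' -> MATCH
  Pos 6: window 'ad' -> MATCH
  Pos 7: window 'da' -> no
  Pos 8: window 'ac' -> MATCH
  Pos 9: window 'cd' -> no
  Pos 10: window 'dc' -> no
  Pos 11: window 'cc' -> no
  Pos 12: window 'cb' -> no
  Pos 13: window 'b' -> no
Total matches: 4

4


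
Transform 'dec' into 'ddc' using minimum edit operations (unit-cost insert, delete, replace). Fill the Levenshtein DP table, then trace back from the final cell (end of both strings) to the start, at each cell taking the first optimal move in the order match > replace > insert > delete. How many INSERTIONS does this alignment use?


Edit distance = 1. Backtracking from cell (3, 3) with preference match > replace > insert > delete,
then listing the resulting alignment 'dec' -> 'ddc' left to right:
  Step 1: keep 'd'
  Step 2: replace e->d
  Step 3: keep 'c'
Total insertions: 0

0


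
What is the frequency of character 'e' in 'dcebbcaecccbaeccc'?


Scanning 'dcebbcaecccbaeccc' for 'e':
  Position 2: 'e' -> MATCH (count: 1)
  Position 7: 'e' -> MATCH (count: 2)
  Position 13: 'e' -> MATCH (count: 3)
Total occurrences of 'e': 3

3


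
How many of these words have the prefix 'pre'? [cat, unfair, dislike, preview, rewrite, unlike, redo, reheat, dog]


Checking each word for prefix 'pre':
  'cat' -> no (count: 0)
  'unfair' -> no (count: 0)
  'dislike' -> no (count: 0)
  'preview' -> YES, starts with 'pre' (count: 1)
  'rewrite' -> no (count: 1)
  'unlike' -> no (count: 1)
  'redo' -> no (count: 1)
  'reheat' -> no (count: 1)
  'dog' -> no (count: 1)
Total with prefix 'pre': 1

1


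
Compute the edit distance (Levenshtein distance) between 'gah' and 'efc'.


Building DP table for s1='gah' (len 3) and s2='efc' (len 3):
       e  f  c
    0  1  2  3
  g 1  1  2  3
  a 2  2  2  3
  h 3  3  3  3
Edit distance = dp[3][3] = 3

3


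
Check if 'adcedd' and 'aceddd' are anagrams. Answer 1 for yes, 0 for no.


Sort characters of 'adcedd': 'acddde'
Sort characters of 'aceddd': 'acddde'
Sorted forms match -> they ARE anagrams
Result: 1

1


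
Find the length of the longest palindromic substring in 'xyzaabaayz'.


Scanning 'xyzaabaayz' for palindromic substrings.
Substring at positions 3-7: 'aabaa'.
Check: reverse('aabaa') = 'aabaa' -> palindrome confirmed.
Neighbouring characters ('z' / 'y') break symmetry, so it cannot extend further.
No longer palindromic substring exists; longest length = 5

5


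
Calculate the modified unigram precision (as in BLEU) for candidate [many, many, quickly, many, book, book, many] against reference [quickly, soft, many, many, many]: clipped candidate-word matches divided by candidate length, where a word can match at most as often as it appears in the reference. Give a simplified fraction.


Reference word counts: {'many': 3, 'quickly': 1, 'soft': 1}
Checking each candidate word (with clipping):
  'many' -> in reference (ref count 3, used 1/3) -> match (matches: 1)
  'many' -> in reference (ref count 3, used 2/3) -> match (matches: 2)
  'quickly' -> in reference (ref count 1, used 1/1) -> match (matches: 3)
  'many' -> in reference (ref count 3, used 3/3) -> match (matches: 4)
  'book' -> not in reference -> no match (matches: 4)
  'book' -> not in reference -> no match (matches: 4)
  'many' -> ref count 3 already used up (3/3) -> clipped, no match (matches: 4)
Clipped matches: 4, Candidate length: 7
Precision = 4/7

4/7


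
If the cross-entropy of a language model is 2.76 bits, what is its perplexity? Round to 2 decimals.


Perplexity formula: PP = 2^H
H = 2.76
PP = 2^2.76
Decompose: 2^2.76 = 2^2 * 2^0.76
2^2 = 4, 2^0.76 ~ 1.6934906
PP ~ 4 * 1.6934906 = 6.7739624
Rounded to 2 decimals: 6.77

6.77


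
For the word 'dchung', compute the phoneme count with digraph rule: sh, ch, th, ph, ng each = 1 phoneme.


Parsing 'dchung' greedily, digraphs first:
  'd' -> consonant phoneme (phonemes so far: 1)
  'ch' -> digraph (1 consonant phoneme) (phonemes so far: 2)
  'u' -> vowel phoneme (phonemes so far: 3)
  'ng' -> digraph (1 consonant phoneme) (phonemes so far: 4)
Total phonemes: 4

4


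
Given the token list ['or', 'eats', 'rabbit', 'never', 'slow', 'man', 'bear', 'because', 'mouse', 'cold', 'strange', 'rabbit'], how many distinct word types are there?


Listing all tokens and tracking unique types:
  Token 1: 'or' -> NEW (unique so far: 1)
  Token 2: 'eats' -> NEW (unique so far: 2)
  Token 3: 'rabbit' -> NEW (unique so far: 3)
  Token 4: 'never' -> NEW (unique so far: 4)
  Token 5: 'slow' -> NEW (unique so far: 5)
  Token 6: 'man' -> NEW (unique so far: 6)
  Token 7: 'bear' -> NEW (unique so far: 7)
  Token 8: 'because' -> NEW (unique so far: 8)
  Token 9: 'mouse' -> NEW (unique so far: 9)
  Token 10: 'cold' -> NEW (unique so far: 10)
  Token 11: 'strange' -> NEW (unique so far: 11)
  Token 12: 'rabbit' -> duplicate (unique so far: 11)
Unique types: ('bear', 'because', 'cold', 'eats', 'man', 'mouse', 'never', 'or', 'rabbit', 'slow', 'strange')
Vocabulary size: 11

11


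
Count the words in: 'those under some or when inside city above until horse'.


Counting words by splitting on spaces:
  Word 1: 'those'
  Word 2: 'under'
  Word 3: 'some'
  Word 4: 'or'
  Word 5: 'when'
  Word 6: 'inside'
  Word 7: 'city'
  Word 8: 'above'
  Word 9: 'until'
  Word 10: 'horse'
Total words: 10

10


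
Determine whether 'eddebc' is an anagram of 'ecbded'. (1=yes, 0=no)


Sort characters of 'eddebc': 'bcddee'
Sort characters of 'ecbded': 'bcddee'
Sorted forms match -> they ARE anagrams
Result: 1

1


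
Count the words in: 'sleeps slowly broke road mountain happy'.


Counting words by splitting on spaces:
  Word 1: 'sleeps'
  Word 2: 'slowly'
  Word 3: 'broke'
  Word 4: 'road'
  Word 5: 'mountain'
  Word 6: 'happy'
Total words: 6

6


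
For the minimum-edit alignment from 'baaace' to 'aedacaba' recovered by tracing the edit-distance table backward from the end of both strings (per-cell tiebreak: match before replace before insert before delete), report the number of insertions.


Edit distance = 6. Backtracking from cell (6, 8) with preference match > replace > insert > delete,
then listing the resulting alignment 'baaace' -> 'aedacaba' left to right:
  Step 1: insert 'a' [insertion #1]
  Step 2: insert 'e' [insertion #2]
  Step 3: replace b->d
  Step 4: keep 'a'
  Step 5: replace a->c
  Step 6: keep 'a'
  Step 7: replace c->b
  Step 8: replace e->a
Total insertions: 2

2


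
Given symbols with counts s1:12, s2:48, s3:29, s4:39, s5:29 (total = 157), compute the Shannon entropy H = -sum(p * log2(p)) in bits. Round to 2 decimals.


Computing entropy H = -sum(p_i * log2(p_i)):
  s1: p = 12/157 = 0.0764, -p*log2(p) = 0.2835
  s2: p = 48/157 = 0.3057, -p*log2(p) = 0.5227
  s3: p = 29/157 = 0.1847, -p*log2(p) = 0.4501
  s4: p = 39/157 = 0.2484, -p*log2(p) = 0.4991
  s5: p = 29/157 = 0.1847, -p*log2(p) = 0.4501
H = sum of terms = 2.2055
Rounded to 2 decimals: 2.21

2.21


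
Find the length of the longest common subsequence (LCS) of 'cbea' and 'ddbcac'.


DP table for LCS of 'cbea' and 'ddbcac':
       d  d  b  c  a  c
    0  0  0  0  0  0  0
  c 0  0  0  0  1  1  1
  b 0  0  0  1  1  1  1
  e 0  0  0  1  1  1  1
  a 0  0  0  1  1  2  2
LCS: 'ca'
LCS length = 2

2


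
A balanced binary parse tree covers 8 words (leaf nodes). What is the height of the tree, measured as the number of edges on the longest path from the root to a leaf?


In a balanced binary tree with n leaves the deepest leaf is ceil(log2(n)) edges below the root.
log2(8) = 3.0000
ceil(3.0000) = 3
height (edges) = 3

3


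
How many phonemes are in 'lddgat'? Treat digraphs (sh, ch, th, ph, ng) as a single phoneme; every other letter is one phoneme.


Parsing 'lddgat' greedily, digraphs first:
  'l' -> consonant phoneme (phonemes so far: 1)
  'd' -> consonant phoneme (phonemes so far: 2)
  'd' -> consonant phoneme (phonemes so far: 3)
  'g' -> consonant phoneme (phonemes so far: 4)
  'a' -> vowel phoneme (phonemes so far: 5)
  't' -> consonant phoneme (phonemes so far: 6)
Total phonemes: 6

6


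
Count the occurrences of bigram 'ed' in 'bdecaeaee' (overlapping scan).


Scanning 'bdecaeaee' for bigram 'ed':
  Position 0: 'bd' -> no
  Position 1: 'de' -> no
  Position 2: 'ec' -> no
  Position 3: 'ca' -> no
  Position 4: 'ae' -> no
  Position 5: 'ea' -> no
  Position 6: 'ae' -> no
  Position 7: 'ee' -> no
Total matches: 0

0


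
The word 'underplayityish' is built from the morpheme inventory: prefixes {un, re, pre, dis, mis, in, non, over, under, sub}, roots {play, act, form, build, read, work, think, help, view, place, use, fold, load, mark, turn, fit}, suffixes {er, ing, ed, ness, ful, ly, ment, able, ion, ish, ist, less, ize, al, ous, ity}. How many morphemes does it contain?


Segmenting 'underplayityish' against the inventory:
  'under' -> prefix (morpheme 1)
  'play' -> root (morpheme 2)
  'ity' -> suffix (morpheme 3)
  'ish' -> suffix (morpheme 4)
Total morphemes: 4

4


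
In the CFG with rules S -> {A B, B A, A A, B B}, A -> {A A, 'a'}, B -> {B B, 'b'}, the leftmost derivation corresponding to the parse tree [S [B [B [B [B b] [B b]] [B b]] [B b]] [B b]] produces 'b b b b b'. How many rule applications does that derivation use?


Every bracketed nonterminal node [X ...] in the tree is produced by exactly one rule application.
Reading the tree off as a leftmost derivation:
  Step 1: S  =>  B B   (applied S -> B B)
  Step 2: B B  =>  B B B   (applied B -> B B)
  Step 3: B B B  =>  B B B B   (applied B -> B B)
  Step 4: B B B B  =>  B B B B B   (applied B -> B B)
  Step 5: B B B B B  =>  b B B B B   (applied B -> b)
  Step 6: b B B B B  =>  b b B B B   (applied B -> b)
  Step 7: b b B B B  =>  b b b B B   (applied B -> b)
  Step 8: b b b B B  =>  b b b b B   (applied B -> b)
  Step 9: b b b b B  =>  b b b b b   (applied B -> b)
Final yield: b b b b b
Total rewrite steps: 9

9


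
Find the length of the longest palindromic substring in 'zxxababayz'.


Scanning 'zxxababayz' for palindromic substrings.
Substring at positions 3-7: 'ababa'.
Check: reverse('ababa') = 'ababa' -> palindrome confirmed.
Neighbouring characters ('x' / 'y') break symmetry, so it cannot extend further.
No longer palindromic substring exists; longest length = 5

5


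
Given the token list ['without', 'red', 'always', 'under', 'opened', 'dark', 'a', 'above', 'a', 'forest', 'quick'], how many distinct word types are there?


Listing all tokens and tracking unique types:
  Token 1: 'without' -> NEW (unique so far: 1)
  Token 2: 'red' -> NEW (unique so far: 2)
  Token 3: 'always' -> NEW (unique so far: 3)
  Token 4: 'under' -> NEW (unique so far: 4)
  Token 5: 'opened' -> NEW (unique so far: 5)
  Token 6: 'dark' -> NEW (unique so far: 6)
  Token 7: 'a' -> NEW (unique so far: 7)
  Token 8: 'above' -> NEW (unique so far: 8)
  Token 9: 'a' -> duplicate (unique so far: 8)
  Token 10: 'forest' -> NEW (unique so far: 9)
  Token 11: 'quick' -> NEW (unique so far: 10)
Unique types: ('a', 'above', 'always', 'dark', 'forest', 'opened', 'quick', 'red', 'under', 'without')
Vocabulary size: 10

10


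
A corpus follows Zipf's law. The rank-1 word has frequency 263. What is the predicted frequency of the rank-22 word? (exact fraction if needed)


Zipf's law: freq(rank) = f1 / rank
f1 = 263, rank = 22
freq = 263 / 22
GCD(263, 22) = 1
Simplified: 263/22

263/22


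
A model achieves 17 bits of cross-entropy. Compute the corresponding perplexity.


Perplexity formula: PP = 2^H
H = 17
PP = 2^17
PP = 2^17 = 131072

131072


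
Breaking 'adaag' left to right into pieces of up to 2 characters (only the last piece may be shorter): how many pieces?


'adaag' has 5 characters.
Chunking with max size 2:
  Chunk 1: 'ad' (positions 0-1)
  Chunk 2: 'aa' (positions 2-3)
  Chunk 3: 'g' (positions 4-4)
Total chunks: ceil(5 / 2) = 3

3


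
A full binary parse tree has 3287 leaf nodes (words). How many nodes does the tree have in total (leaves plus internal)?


Leaf nodes (terminals): 3287
Internal nodes = n - 1 = 3287 - 1 = 3286
Total = leaves + internal = 3287 + 3286 = 6573

6573


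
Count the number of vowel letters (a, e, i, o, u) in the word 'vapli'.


Scanning each character of 'vapli':
  Position 1: 'v' -> consonant (running count: 0)
  Position 2: 'a' -> vowel (running count: 1)
  Position 3: 'p' -> consonant (running count: 1)
  Position 4: 'l' -> consonant (running count: 1)
  Position 5: 'i' -> vowel (running count: 2)
Total vowels: 2

2


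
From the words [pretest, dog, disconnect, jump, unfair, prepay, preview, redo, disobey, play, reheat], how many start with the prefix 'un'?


Checking each word for prefix 'un':
  'pretest' -> no (count: 0)
  'dog' -> no (count: 0)
  'disconnect' -> no (count: 0)
  'jump' -> no (count: 0)
  'unfair' -> YES, starts with 'un' (count: 1)
  'prepay' -> no (count: 1)
  'preview' -> no (count: 1)
  'redo' -> no (count: 1)
  'disobey' -> no (count: 1)
  'play' -> no (count: 1)
  'reheat' -> no (count: 1)
Total with prefix 'un': 1

1


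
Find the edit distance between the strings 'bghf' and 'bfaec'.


Building DP table for s1='bghf' (len 4) and s2='bfaec' (len 5):
       b  f  a  e  c
    0  1  2  3  4  5
  b 1  0  1  2  3  4
  g 2  1  1  2  3  4
  h 3  2  2  2  3  4
  f 4  3  2  3  3  4
Edit distance = dp[4][5] = 4

4


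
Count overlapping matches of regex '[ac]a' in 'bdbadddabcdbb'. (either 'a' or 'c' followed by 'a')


Pattern: [ac]a means either 'a' or 'c' followed by 'a'.
Scanning 'bdbadddabcdbb' position-by-position:
  Pos 0: window 'bd' -> no
  Pos 1: window 'db' -> no
  Pos 2: window 'ba' -> no
  Pos 3: window 'ad' -> no
  Pos 4: window 'dd' -> no
  Pos 5: window 'dd' -> no
  Pos 6: window 'da' -> no
  Pos 7: window 'ab' -> no
  Pos 8: window 'bc' -> no
  Pos 9: window 'cd' -> no
  Pos 10: window 'db' -> no
  Pos 11: window 'bb' -> no
  Pos 12: window 'b' -> no
Total matches: 0

0


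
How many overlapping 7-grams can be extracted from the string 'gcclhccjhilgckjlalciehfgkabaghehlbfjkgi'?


String 'gcclhccjhilgckjlalciehfgkabaghehlbfjkgi' has length L = 39.
Number of overlapping n-grams = L - n + 1
Substituting: 39 - 7 + 1 = 33

33


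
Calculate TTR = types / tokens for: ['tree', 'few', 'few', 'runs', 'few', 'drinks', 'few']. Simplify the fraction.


Tokens: 7
Unique types: ('drinks', 'few', 'runs', 'tree') = 4
TTR = 4/7
Already in lowest terms.

4/7


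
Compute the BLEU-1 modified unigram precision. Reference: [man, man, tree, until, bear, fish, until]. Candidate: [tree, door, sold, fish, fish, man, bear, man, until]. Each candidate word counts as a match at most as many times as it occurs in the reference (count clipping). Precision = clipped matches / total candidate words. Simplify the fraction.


Reference word counts: {'bear': 1, 'fish': 1, 'man': 2, 'tree': 1, 'until': 2}
Checking each candidate word (with clipping):
  'tree' -> in reference (ref count 1, used 1/1) -> match (matches: 1)
  'door' -> not in reference -> no match (matches: 1)
  'sold' -> not in reference -> no match (matches: 1)
  'fish' -> in reference (ref count 1, used 1/1) -> match (matches: 2)
  'fish' -> ref count 1 already used up (1/1) -> clipped, no match (matches: 2)
  'man' -> in reference (ref count 2, used 1/2) -> match (matches: 3)
  'bear' -> in reference (ref count 1, used 1/1) -> match (matches: 4)
  'man' -> in reference (ref count 2, used 2/2) -> match (matches: 5)
  'until' -> in reference (ref count 2, used 1/2) -> match (matches: 6)
Clipped matches: 6, Candidate length: 9
Precision = 6/9 = 2/3

2/3


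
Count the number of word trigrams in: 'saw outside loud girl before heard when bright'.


Word trigrams from [8] words:
  Trigram 1: (saw outside loud)
  Trigram 2: (outside loud girl)
  Trigram 3: (loud girl before)
  Trigram 4: (girl before heard)
  Trigram 5: (before heard when)
  Trigram 6: (heard when bright)
Total word trigrams: 8 - 2 = 6

6


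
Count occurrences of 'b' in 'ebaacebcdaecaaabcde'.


Scanning 'ebaacebcdaecaaabcde' for 'b':
  Position 1: 'b' -> MATCH (count: 1)
  Position 6: 'b' -> MATCH (count: 2)
  Position 15: 'b' -> MATCH (count: 3)
Total occurrences of 'b': 3

3


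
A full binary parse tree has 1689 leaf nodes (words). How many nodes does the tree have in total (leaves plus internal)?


Leaf nodes (terminals): 1689
Internal nodes = n - 1 = 1689 - 1 = 1688
Total = leaves + internal = 1689 + 1688 = 3377

3377


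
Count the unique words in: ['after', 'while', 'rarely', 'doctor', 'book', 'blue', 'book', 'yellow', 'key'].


Listing all tokens and tracking unique types:
  Token 1: 'after' -> NEW (unique so far: 1)
  Token 2: 'while' -> NEW (unique so far: 2)
  Token 3: 'rarely' -> NEW (unique so far: 3)
  Token 4: 'doctor' -> NEW (unique so far: 4)
  Token 5: 'book' -> NEW (unique so far: 5)
  Token 6: 'blue' -> NEW (unique so far: 6)
  Token 7: 'book' -> duplicate (unique so far: 6)
  Token 8: 'yellow' -> NEW (unique so far: 7)
  Token 9: 'key' -> NEW (unique so far: 8)
Unique types: ('after', 'blue', 'book', 'doctor', 'key', 'rarely', 'while', 'yellow')
Vocabulary size: 8

8


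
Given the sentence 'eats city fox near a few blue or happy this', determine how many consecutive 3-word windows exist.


Word trigrams from [10] words:
  Trigram 1: (eats city fox)
  Trigram 2: (city fox near)
  Trigram 3: (fox near a)
  Trigram 4: (near a few)
  Trigram 5: (a few blue)
  Trigram 6: (few blue or)
  Trigram 7: (blue or happy)
  Trigram 8: (or happy this)
Total word trigrams: 10 - 2 = 8

8


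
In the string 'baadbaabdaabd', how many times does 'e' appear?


Scanning 'baadbaabdaabd' for 'e':
  No matches found.
Total occurrences of 'e': 0

0


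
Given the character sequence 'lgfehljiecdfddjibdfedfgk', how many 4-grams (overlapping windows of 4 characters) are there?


String 'lgfehljiecdfddjibdfedfgk' has length L = 24.
Number of overlapping n-grams = L - n + 1
Substituting: 24 - 4 + 1 = 21

21


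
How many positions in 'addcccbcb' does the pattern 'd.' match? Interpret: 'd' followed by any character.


Pattern: d. means 'd' followed by any character.
Scanning 'addcccbcb' position-by-position:
  Pos 0: window 'ad' -> no
  Pos 1: window 'dd' -> MATCH
  Pos 2: window 'dc' -> MATCH
  Pos 3: window 'cc' -> no
  Pos 4: window 'cc' -> no
  Pos 5: window 'cb' -> no
  Pos 6: window 'bc' -> no
  Pos 7: window 'cb' -> no
  Pos 8: window 'b' -> no
Total matches: 2

2


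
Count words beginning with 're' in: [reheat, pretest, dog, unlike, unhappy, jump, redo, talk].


Checking each word for prefix 're':
  'reheat' -> YES, starts with 're' (count: 1)
  'pretest' -> no (count: 1)
  'dog' -> no (count: 1)
  'unlike' -> no (count: 1)
  'unhappy' -> no (count: 1)
  'jump' -> no (count: 1)
  'redo' -> YES, starts with 're' (count: 2)
  'talk' -> no (count: 2)
Total with prefix 're': 2

2


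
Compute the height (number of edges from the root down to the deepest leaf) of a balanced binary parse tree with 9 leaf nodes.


In a balanced binary tree with n leaves the deepest leaf is ceil(log2(n)) edges below the root.
log2(9) = 3.1699
ceil(3.1699) = 4
height (edges) = 4

4


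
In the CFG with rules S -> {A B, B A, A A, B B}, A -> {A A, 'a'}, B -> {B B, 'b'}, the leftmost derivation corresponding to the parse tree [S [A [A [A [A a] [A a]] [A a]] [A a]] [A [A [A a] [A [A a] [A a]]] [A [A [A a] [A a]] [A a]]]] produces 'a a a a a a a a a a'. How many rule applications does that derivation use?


Every bracketed nonterminal node [X ...] in the tree is produced by exactly one rule application.
Reading the tree off as a leftmost derivation:
  Step 1: S  =>  A A   (applied S -> A A)
  Step 2: A A  =>  A A A   (applied A -> A A)
  Step 3: A A A  =>  A A A A   (applied A -> A A)
  Step 4: A A A A  =>  A A A A A   (applied A -> A A)
  Step 5: A A A A A  =>  a A A A A   (applied A -> a)
  Step 6: a A A A A  =>  a a A A A   (applied A -> a)
  Step 7: a a A A A  =>  a a a A A   (applied A -> a)
  Step 8: a a a A A  =>  a a a a A   (applied A -> a)
  Step 9: a a a a A  =>  a a a a A A   (applied A -> A A)
  Step 10: a a a a A A  =>  a a a a A A A   (applied A -> A A)
  Step 11: a a a a A A A  =>  a a a a a A A   (applied A -> a)
  Step 12: a a a a a A A  =>  a a a a a A A A   (applied A -> A A)
  Step 13: a a a a a A A A  =>  a a a a a a A A   (applied A -> a)
  Step 14: a a a a a a A A  =>  a a a a a a a A   (applied A -> a)
  Step 15: a a a a a a a A  =>  a a a a a a a A A   (applied A -> A A)
  Step 16: a a a a a a a A A  =>  a a a a a a a A A A   (applied A -> A A)
  Step 17: a a a a a a a A A A  =>  a a a a a a a a A A   (applied A -> a)
  Step 18: a a a a a a a a A A  =>  a a a a a a a a a A   (applied A -> a)
  Step 19: a a a a a a a a a A  =>  a a a a a a a a a a   (applied A -> a)
Final yield: a a a a a a a a a a
Total rewrite steps: 19

19


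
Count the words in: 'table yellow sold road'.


Counting words by splitting on spaces:
  Word 1: 'table'
  Word 2: 'yellow'
  Word 3: 'sold'
  Word 4: 'road'
Total words: 4

4


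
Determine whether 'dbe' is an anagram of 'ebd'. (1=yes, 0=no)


Sort characters of 'dbe': 'bde'
Sort characters of 'ebd': 'bde'
Sorted forms match -> they ARE anagrams
Result: 1

1


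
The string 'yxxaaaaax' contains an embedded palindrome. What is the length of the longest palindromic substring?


Scanning 'yxxaaaaax' for palindromic substrings.
Substring at positions 2-8: 'xaaaaax'.
Check: reverse('xaaaaax') = 'xaaaaax' -> palindrome confirmed.
Neighbouring characters ('x' / '-') break symmetry, so it cannot extend further.
No longer palindromic substring exists; longest length = 7

7


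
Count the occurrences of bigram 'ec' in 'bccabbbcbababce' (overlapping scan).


Scanning 'bccabbbcbababce' for bigram 'ec':
  Position 0: 'bc' -> no
  Position 1: 'cc' -> no
  Position 2: 'ca' -> no
  Position 3: 'ab' -> no
  Position 4: 'bb' -> no
  Position 5: 'bb' -> no
  Position 6: 'bc' -> no
  Position 7: 'cb' -> no
  Position 8: 'ba' -> no
  Position 9: 'ab' -> no
  Position 10: 'ba' -> no
  Position 11: 'ab' -> no
  Position 12: 'bc' -> no
  Position 13: 'ce' -> no
Total matches: 0

0


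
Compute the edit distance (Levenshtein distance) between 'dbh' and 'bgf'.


Building DP table for s1='dbh' (len 3) and s2='bgf' (len 3):
       b  g  f
    0  1  2  3
  d 1  1  2  3
  b 2  1  2  3
  h 3  2  2  3
Edit distance = dp[3][3] = 3

3


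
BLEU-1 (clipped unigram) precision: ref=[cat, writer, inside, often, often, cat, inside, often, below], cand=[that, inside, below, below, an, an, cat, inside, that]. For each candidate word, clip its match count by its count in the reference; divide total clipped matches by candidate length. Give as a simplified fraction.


Reference word counts: {'below': 1, 'cat': 2, 'inside': 2, 'often': 3, 'writer': 1}
Checking each candidate word (with clipping):
  'that' -> not in reference -> no match (matches: 0)
  'inside' -> in reference (ref count 2, used 1/2) -> match (matches: 1)
  'below' -> in reference (ref count 1, used 1/1) -> match (matches: 2)
  'below' -> ref count 1 already used up (1/1) -> clipped, no match (matches: 2)
  'an' -> not in reference -> no match (matches: 2)
  'an' -> not in reference -> no match (matches: 2)
  'cat' -> in reference (ref count 2, used 1/2) -> match (matches: 3)
  'inside' -> in reference (ref count 2, used 2/2) -> match (matches: 4)
  'that' -> not in reference -> no match (matches: 4)
Clipped matches: 4, Candidate length: 9
Precision = 4/9

4/9


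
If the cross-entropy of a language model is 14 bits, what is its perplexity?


Perplexity formula: PP = 2^H
H = 14
PP = 2^14
PP = 2^14 = 16384

16384


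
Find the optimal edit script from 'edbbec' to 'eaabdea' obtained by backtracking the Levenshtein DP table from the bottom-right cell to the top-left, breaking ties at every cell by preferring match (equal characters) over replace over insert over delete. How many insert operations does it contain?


Edit distance = 4. Backtracking from cell (6, 7) with preference match > replace > insert > delete,
then listing the resulting alignment 'edbbec' -> 'eaabdea' left to right:
  Step 1: keep 'e'
  Step 2: insert 'a' [insertion #1]
  Step 3: replace d->a
  Step 4: keep 'b'
  Step 5: replace b->d
  Step 6: keep 'e'
  Step 7: replace c->a
Total insertions: 1

1


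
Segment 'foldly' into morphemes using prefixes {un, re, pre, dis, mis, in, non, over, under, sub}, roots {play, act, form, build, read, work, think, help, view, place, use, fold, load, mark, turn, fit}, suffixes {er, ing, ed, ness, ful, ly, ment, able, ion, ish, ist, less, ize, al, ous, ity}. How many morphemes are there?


Segmenting 'foldly' against the inventory:
  'fold' -> root (morpheme 1)
  'ly' -> suffix (morpheme 2)
Total morphemes: 2

2


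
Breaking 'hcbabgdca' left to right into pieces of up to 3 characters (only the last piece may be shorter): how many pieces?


'hcbabgdca' has 9 characters.
Chunking with max size 3:
  Chunk 1: 'hcb' (positions 0-2)
  Chunk 2: 'abg' (positions 3-5)
  Chunk 3: 'dca' (positions 6-8)
Total chunks: ceil(9 / 3) = 3

3


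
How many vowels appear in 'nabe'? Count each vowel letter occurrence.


Scanning each character of 'nabe':
  Position 1: 'n' -> consonant (running count: 0)
  Position 2: 'a' -> vowel (running count: 1)
  Position 3: 'b' -> consonant (running count: 1)
  Position 4: 'e' -> vowel (running count: 2)
Total vowels: 2

2


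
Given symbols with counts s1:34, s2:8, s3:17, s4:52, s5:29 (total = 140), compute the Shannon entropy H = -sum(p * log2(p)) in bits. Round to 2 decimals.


Computing entropy H = -sum(p_i * log2(p_i)):
  s1: p = 34/140 = 0.2429, -p*log2(p) = 0.4959
  s2: p = 8/140 = 0.0571, -p*log2(p) = 0.2360
  s3: p = 17/140 = 0.1214, -p*log2(p) = 0.3694
  s4: p = 52/140 = 0.3714, -p*log2(p) = 0.5307
  s5: p = 29/140 = 0.2071, -p*log2(p) = 0.4705
H = sum of terms = 2.1025
Rounded to 2 decimals: 2.10

2.10


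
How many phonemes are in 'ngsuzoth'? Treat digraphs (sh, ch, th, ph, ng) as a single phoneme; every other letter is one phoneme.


Parsing 'ngsuzoth' greedily, digraphs first:
  'ng' -> digraph (1 consonant phoneme) (phonemes so far: 1)
  's' -> consonant phoneme (phonemes so far: 2)
  'u' -> vowel phoneme (phonemes so far: 3)
  'z' -> consonant phoneme (phonemes so far: 4)
  'o' -> vowel phoneme (phonemes so far: 5)
  'th' -> digraph (1 consonant phoneme) (phonemes so far: 6)
Total phonemes: 6

6


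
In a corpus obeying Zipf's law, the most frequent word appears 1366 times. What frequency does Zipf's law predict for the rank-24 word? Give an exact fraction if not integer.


Zipf's law: freq(rank) = f1 / rank
f1 = 1366, rank = 24
freq = 1366 / 24
GCD(1366, 24) = 2
Simplified: 683/12

683/12


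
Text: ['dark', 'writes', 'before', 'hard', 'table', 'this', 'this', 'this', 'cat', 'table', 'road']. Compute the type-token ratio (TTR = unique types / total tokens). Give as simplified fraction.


Tokens: 11
Unique types: ('before', 'cat', 'dark', 'hard', 'road', 'table', 'this', 'writes') = 8
TTR = 8/11
Already in lowest terms.

8/11


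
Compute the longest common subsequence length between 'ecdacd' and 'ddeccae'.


DP table for LCS of 'ecdacd' and 'ddeccae':
       d  d  e  c  c  a  e
    0  0  0  0  0  0  0  0
  e 0  0  0  1  1  1  1  1
  c 0  0  0  1  2  2  2  2
  d 0  1  1  1  2  2  2  2
  a 0  1  1  1  2  2  3  3
  c 0  1  1  1  2  3  3  3
  d 0  1  2  2  2  3  3  3
LCS: 'eca'
LCS length = 3

3


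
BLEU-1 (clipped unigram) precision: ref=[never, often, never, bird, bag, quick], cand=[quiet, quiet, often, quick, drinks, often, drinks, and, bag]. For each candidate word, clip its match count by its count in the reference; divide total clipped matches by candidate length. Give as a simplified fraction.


Reference word counts: {'bag': 1, 'bird': 1, 'never': 2, 'often': 1, 'quick': 1}
Checking each candidate word (with clipping):
  'quiet' -> not in reference -> no match (matches: 0)
  'quiet' -> not in reference -> no match (matches: 0)
  'often' -> in reference (ref count 1, used 1/1) -> match (matches: 1)
  'quick' -> in reference (ref count 1, used 1/1) -> match (matches: 2)
  'drinks' -> not in reference -> no match (matches: 2)
  'often' -> ref count 1 already used up (1/1) -> clipped, no match (matches: 2)
  'drinks' -> not in reference -> no match (matches: 2)
  'and' -> not in reference -> no match (matches: 2)
  'bag' -> in reference (ref count 1, used 1/1) -> match (matches: 3)
Clipped matches: 3, Candidate length: 9
Precision = 3/9 = 1/3

1/3


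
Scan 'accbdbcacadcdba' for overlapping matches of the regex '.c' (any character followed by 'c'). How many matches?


Pattern: .c means any character followed by 'c'.
Scanning 'accbdbcacadcdba' position-by-position:
  Pos 0: window 'ac' -> MATCH
  Pos 1: window 'cc' -> MATCH
  Pos 2: window 'cb' -> no
  Pos 3: window 'bd' -> no
  Pos 4: window 'db' -> no
  Pos 5: window 'bc' -> MATCH
  Pos 6: window 'ca' -> no
  Pos 7: window 'ac' -> MATCH
  Pos 8: window 'ca' -> no
  Pos 9: window 'ad' -> no
  Pos 10: window 'dc' -> MATCH
  Pos 11: window 'cd' -> no
  Pos 12: window 'db' -> no
  Pos 13: window 'ba' -> no
  Pos 14: window 'a' -> no
Total matches: 5

5


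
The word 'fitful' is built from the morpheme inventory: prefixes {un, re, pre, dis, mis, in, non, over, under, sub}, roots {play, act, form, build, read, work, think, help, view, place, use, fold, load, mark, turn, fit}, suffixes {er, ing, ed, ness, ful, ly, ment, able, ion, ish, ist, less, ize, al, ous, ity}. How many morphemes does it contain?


Segmenting 'fitful' against the inventory:
  'fit' -> root (morpheme 1)
  'ful' -> suffix (morpheme 2)
Total morphemes: 2

2


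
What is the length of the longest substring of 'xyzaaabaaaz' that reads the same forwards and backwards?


Scanning 'xyzaaabaaaz' for palindromic substrings.
Substring at positions 2-10: 'zaaabaaaz'.
Check: reverse('zaaabaaaz') = 'zaaabaaaz' -> palindrome confirmed.
Neighbouring characters ('y' / '-') break symmetry, so it cannot extend further.
No longer palindromic substring exists; longest length = 9

9


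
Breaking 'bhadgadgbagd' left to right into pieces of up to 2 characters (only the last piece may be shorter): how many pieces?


'bhadgadgbagd' has 12 characters.
Chunking with max size 2:
  Chunk 1: 'bh' (positions 0-1)
  Chunk 2: 'ad' (positions 2-3)
  Chunk 3: 'ga' (positions 4-5)
  Chunk 4: 'dg' (positions 6-7)
  Chunk 5: 'ba' (positions 8-9)
  Chunk 6: 'gd' (positions 10-11)
Total chunks: ceil(12 / 2) = 6

6


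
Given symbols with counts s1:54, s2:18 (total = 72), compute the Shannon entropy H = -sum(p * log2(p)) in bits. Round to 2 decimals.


Computing entropy H = -sum(p_i * log2(p_i)):
  s1: p = 54/72 = 0.7500, -p*log2(p) = 0.3113
  s2: p = 18/72 = 0.2500, -p*log2(p) = 0.5000
H = sum of terms = 0.8113
Rounded to 2 decimals: 0.81

0.81


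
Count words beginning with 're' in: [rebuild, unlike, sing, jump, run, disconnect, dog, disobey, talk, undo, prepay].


Checking each word for prefix 're':
  'rebuild' -> YES, starts with 're' (count: 1)
  'unlike' -> no (count: 1)
  'sing' -> no (count: 1)
  'jump' -> no (count: 1)
  'run' -> no (count: 1)
  'disconnect' -> no (count: 1)
  'dog' -> no (count: 1)
  'disobey' -> no (count: 1)
  'talk' -> no (count: 1)
  'undo' -> no (count: 1)
  'prepay' -> no (count: 1)
Total with prefix 're': 1

1


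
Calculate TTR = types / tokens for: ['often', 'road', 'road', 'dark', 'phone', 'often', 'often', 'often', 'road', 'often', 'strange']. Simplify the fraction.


Tokens: 11
Unique types: ('dark', 'often', 'phone', 'road', 'strange') = 5
TTR = 5/11
Already in lowest terms.

5/11


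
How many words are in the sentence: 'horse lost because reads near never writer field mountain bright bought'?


Counting words by splitting on spaces:
  Word 1: 'horse'
  Word 2: 'lost'
  Word 3: 'because'
  Word 4: 'reads'
  Word 5: 'near'
  Word 6: 'never'
  Word 7: 'writer'
  Word 8: 'field'
  Word 9: 'mountain'
  Word 10: 'bright'
  Word 11: 'bought'
Total words: 11

11


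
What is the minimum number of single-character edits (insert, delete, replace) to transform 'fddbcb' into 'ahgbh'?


Building DP table for s1='fddbcb' (len 6) and s2='ahgbh' (len 5):
       a  h  g  b  h
    0  1  2  3  4  5
  f 1  1  2  3  4  5
  d 2  2  2  3  4  5
  d 3  3  3  3  4  5
  b 4  4  4  4  3  4
  c 5  5  5  5  4  4
  b 6  6  6  6  5  5
Edit distance = dp[6][5] = 5

5


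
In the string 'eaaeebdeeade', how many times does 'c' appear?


Scanning 'eaaeebdeeade' for 'c':
  No matches found.
Total occurrences of 'c': 0

0


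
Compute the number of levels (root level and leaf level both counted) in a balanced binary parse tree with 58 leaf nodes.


In a balanced binary tree with n leaves the deepest leaf is ceil(log2(n)) edges below the root,
so counting node levels inclusive of root and leaves gives ceil(log2(n)) + 1 levels.
log2(58) = 5.8580
ceil(5.8580) = 6
levels = 6 + 1 = 7

7


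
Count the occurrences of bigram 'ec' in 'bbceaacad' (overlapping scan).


Scanning 'bbceaacad' for bigram 'ec':
  Position 0: 'bb' -> no
  Position 1: 'bc' -> no
  Position 2: 'ce' -> no
  Position 3: 'ea' -> no
  Position 4: 'aa' -> no
  Position 5: 'ac' -> no
  Position 6: 'ca' -> no
  Position 7: 'ad' -> no
Total matches: 0

0


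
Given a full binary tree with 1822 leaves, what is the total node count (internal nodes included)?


Leaf nodes (terminals): 1822
Internal nodes = n - 1 = 1822 - 1 = 1821
Total = leaves + internal = 1822 + 1821 = 3643

3643


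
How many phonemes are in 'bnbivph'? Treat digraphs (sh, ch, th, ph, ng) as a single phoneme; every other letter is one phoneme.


Parsing 'bnbivph' greedily, digraphs first:
  'b' -> consonant phoneme (phonemes so far: 1)
  'n' -> consonant phoneme (phonemes so far: 2)
  'b' -> consonant phoneme (phonemes so far: 3)
  'i' -> vowel phoneme (phonemes so far: 4)
  'v' -> consonant phoneme (phonemes so far: 5)
  'ph' -> digraph (1 consonant phoneme) (phonemes so far: 6)
Total phonemes: 6

6
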